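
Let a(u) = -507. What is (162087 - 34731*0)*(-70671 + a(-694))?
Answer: -11537028486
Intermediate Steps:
(162087 - 34731*0)*(-70671 + a(-694)) = (162087 - 34731*0)*(-70671 - 507) = (162087 + 0)*(-71178) = 162087*(-71178) = -11537028486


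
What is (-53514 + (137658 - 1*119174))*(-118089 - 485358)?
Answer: 21138748410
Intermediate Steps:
(-53514 + (137658 - 1*119174))*(-118089 - 485358) = (-53514 + (137658 - 119174))*(-603447) = (-53514 + 18484)*(-603447) = -35030*(-603447) = 21138748410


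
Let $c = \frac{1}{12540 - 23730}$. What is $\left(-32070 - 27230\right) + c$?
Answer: $- \frac{663567001}{11190} \approx -59300.0$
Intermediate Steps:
$c = - \frac{1}{11190}$ ($c = \frac{1}{-11190} = - \frac{1}{11190} \approx -8.9366 \cdot 10^{-5}$)
$\left(-32070 - 27230\right) + c = \left(-32070 - 27230\right) - \frac{1}{11190} = -59300 - \frac{1}{11190} = - \frac{663567001}{11190}$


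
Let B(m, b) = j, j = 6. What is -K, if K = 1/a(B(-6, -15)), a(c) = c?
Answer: -1/6 ≈ -0.16667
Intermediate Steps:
B(m, b) = 6
K = 1/6 ≈ 0.16667
-K = -1*1/6 = -1/6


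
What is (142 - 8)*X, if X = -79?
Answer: -10586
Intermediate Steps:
(142 - 8)*X = (142 - 8)*(-79) = 134*(-79) = -10586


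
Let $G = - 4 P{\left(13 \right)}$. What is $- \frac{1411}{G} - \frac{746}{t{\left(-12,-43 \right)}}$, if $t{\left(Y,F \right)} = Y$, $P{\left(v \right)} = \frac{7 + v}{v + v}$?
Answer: $\frac{62489}{120} \approx 520.74$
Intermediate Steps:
$P{\left(v \right)} = \frac{7 + v}{2 v}$
$G = - \frac{40}{13}$ ($G = - 4 \frac{7 + 13}{2 \cdot 13} = - 4 \cdot \frac{1}{2} \cdot \frac{1}{13} \cdot 20 = \left(-4\right) \frac{10}{13} = - \frac{40}{13} \approx -3.0769$)
$- \frac{1411}{G} - \frac{746}{t{\left(-12,-43 \right)}} = - \frac{1411}{- \frac{40}{13}} - \frac{746}{-12} = \left(-1411\right) \left(- \frac{13}{40}\right) - - \frac{373}{6} = \frac{18343}{40} + \frac{373}{6} = \frac{62489}{120}$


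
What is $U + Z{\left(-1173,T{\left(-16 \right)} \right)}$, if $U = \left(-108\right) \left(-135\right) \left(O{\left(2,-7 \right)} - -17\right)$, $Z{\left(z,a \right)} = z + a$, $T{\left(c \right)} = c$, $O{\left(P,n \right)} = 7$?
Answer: $348731$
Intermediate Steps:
$Z{\left(z,a \right)} = a + z$
$U = 349920$ ($U = \left(-108\right) \left(-135\right) \left(7 - -17\right) = 14580 \left(7 + 17\right) = 14580 \cdot 24 = 349920$)
$U + Z{\left(-1173,T{\left(-16 \right)} \right)} = 349920 - 1189 = 348731$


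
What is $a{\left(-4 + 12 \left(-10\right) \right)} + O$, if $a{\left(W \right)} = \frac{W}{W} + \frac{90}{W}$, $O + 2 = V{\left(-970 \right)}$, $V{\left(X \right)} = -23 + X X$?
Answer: $\frac{58334267}{62} \approx 9.4088 \cdot 10^{5}$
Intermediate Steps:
$V{\left(X \right)} = -23 + X^{2}$
$O = 940875$ ($O = -2 - \left(23 - \left(-970\right)^{2}\right) = -2 + \left(-23 + 940900\right) = -2 + 940877 = 940875$)
$a{\left(W \right)} = 1 + \frac{90}{W}$
$a{\left(-4 + 12 \left(-10\right) \right)} + O = \frac{90 + \left(-4 + 12 \left(-10\right)\right)}{-4 + 12 \left(-10\right)} + 940875 = \frac{90 - 124}{-4 - 120} + 940875 = \frac{90 - 124}{-124} + 940875 = \left(- \frac{1}{124}\right) \left(-34\right) + 940875 = \frac{17}{62} + 940875 = \frac{58334267}{62}$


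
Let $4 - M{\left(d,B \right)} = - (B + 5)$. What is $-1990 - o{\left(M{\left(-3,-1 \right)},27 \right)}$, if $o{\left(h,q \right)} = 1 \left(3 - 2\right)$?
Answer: $-1991$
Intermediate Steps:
$M{\left(d,B \right)} = 9 + B$ ($M{\left(d,B \right)} = 4 - - (B + 5) = 4 - - (5 + B) = 4 - \left(-5 - B\right) = 4 + \left(5 + B\right) = 9 + B$)
$o{\left(h,q \right)} = 1$ ($o{\left(h,q \right)} = 1 \cdot 1 = 1$)
$-1990 - o{\left(M{\left(-3,-1 \right)},27 \right)} = -1990 - 1 = -1991$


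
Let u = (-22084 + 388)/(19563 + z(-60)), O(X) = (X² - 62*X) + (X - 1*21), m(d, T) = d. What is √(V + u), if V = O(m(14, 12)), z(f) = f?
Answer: 17*I*√99458799/6501 ≈ 26.079*I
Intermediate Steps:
O(X) = -21 + X² - 61*X (O(X) = (X² - 62*X) + (X - 21) = (X² - 62*X) + (-21 + X) = -21 + X² - 61*X)
V = -679 (V = -21 + 14² - 61*14 = -21 + 196 - 854 = -679)
u = -7232/6501 (u = (-22084 + 388)/(19563 - 60) = -21696/19503 = -21696*1/19503 = -7232/6501 ≈ -1.1124)
√(V + u) = √(-679 - 7232/6501) = √(-4421411/6501) = 17*I*√99458799/6501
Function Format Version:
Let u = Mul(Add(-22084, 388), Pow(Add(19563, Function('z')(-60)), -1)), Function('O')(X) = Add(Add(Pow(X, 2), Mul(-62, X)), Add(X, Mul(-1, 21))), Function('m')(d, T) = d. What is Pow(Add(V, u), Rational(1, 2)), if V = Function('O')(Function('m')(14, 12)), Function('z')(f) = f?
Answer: Mul(Rational(17, 6501), I, Pow(99458799, Rational(1, 2))) ≈ Mul(26.079, I)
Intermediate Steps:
Function('O')(X) = Add(-21, Pow(X, 2), Mul(-61, X)) (Function('O')(X) = Add(Add(Pow(X, 2), Mul(-62, X)), Add(X, -21)) = Add(Add(Pow(X, 2), Mul(-62, X)), Add(-21, X)) = Add(-21, Pow(X, 2), Mul(-61, X)))
V = -679 (V = Add(-21, Pow(14, 2), Mul(-61, 14)) = Add(-21, 196, -854) = -679)
u = Rational(-7232, 6501) (u = Mul(Add(-22084, 388), Pow(Add(19563, -60), -1)) = Mul(-21696, Pow(19503, -1)) = Mul(-21696, Rational(1, 19503)) = Rational(-7232, 6501) ≈ -1.1124)
Pow(Add(V, u), Rational(1, 2)) = Pow(Add(-679, Rational(-7232, 6501)), Rational(1, 2)) = Pow(Rational(-4421411, 6501), Rational(1, 2)) = Mul(Rational(17, 6501), I, Pow(99458799, Rational(1, 2)))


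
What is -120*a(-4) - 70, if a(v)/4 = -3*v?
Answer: -5830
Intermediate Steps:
a(v) = -12*v (a(v) = 4*(-3*v) = -12*v)
-120*a(-4) - 70 = -(-1440)*(-4) - 70 = -120*48 - 70 = -5760 - 70 = -5830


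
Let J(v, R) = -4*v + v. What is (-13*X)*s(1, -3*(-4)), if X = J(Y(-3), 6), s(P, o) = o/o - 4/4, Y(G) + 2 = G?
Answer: 0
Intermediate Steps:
Y(G) = -2 + G
s(P, o) = 0 (s(P, o) = 1 - 4*¼ = 1 - 1 = 0)
J(v, R) = -3*v
X = 15 (X = -3*(-2 - 3) = -3*(-5) = 15)
(-13*X)*s(1, -3*(-4)) = -13*15*0 = -195*0 = 0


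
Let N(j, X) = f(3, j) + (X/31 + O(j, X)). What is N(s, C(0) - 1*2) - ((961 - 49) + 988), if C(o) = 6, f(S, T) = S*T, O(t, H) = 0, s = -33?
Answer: -61965/31 ≈ -1998.9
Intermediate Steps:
N(j, X) = 3*j + X/31 (N(j, X) = 3*j + (X/31 + 0) = 3*j + X/31)
N(s, C(0) - 1*2) - ((961 - 49) + 988) = (3*(-33) + (6 - 1*2)/31) - ((961 - 49) + 988) = (-99 + (6 - 2)/31) - (912 + 988) = (-99 + (1/31)*4) - 1*1900 = (-99 + 4/31) - 1900 = -3065/31 - 1900 = -61965/31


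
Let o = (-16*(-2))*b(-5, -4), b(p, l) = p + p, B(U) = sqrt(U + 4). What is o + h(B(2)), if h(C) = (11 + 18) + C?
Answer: -291 + sqrt(6) ≈ -288.55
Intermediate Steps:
B(U) = sqrt(4 + U)
b(p, l) = 2*p
h(C) = 29 + C
o = -320 (o = (-16*(-2))*(2*(-5)) = 32*(-10) = -320)
o + h(B(2)) = -320 + (29 + sqrt(4 + 2)) = -320 + (29 + sqrt(6)) = -291 + sqrt(6)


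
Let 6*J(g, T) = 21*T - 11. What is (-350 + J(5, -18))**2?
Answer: 6195121/36 ≈ 1.7209e+5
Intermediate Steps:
J(g, T) = -11/6 + 7*T/2 (J(g, T) = (21*T - 11)/6 = (-11 + 21*T)/6 = -11/6 + 7*T/2)
(-350 + J(5, -18))**2 = (-350 + (-11/6 + (7/2)*(-18)))**2 = (-350 + (-11/6 - 63))**2 = (-350 - 389/6)**2 = (-2489/6)**2 = 6195121/36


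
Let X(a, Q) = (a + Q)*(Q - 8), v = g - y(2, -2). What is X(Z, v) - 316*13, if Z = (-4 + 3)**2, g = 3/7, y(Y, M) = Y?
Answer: -201024/49 ≈ -4102.5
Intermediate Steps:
g = 3/7 (g = 3*(1/7) = 3/7 ≈ 0.42857)
v = -11/7 (v = 3/7 - 1*2 = 3/7 - 2 = -11/7 ≈ -1.5714)
Z = 1 (Z = (-1)**2 = 1)
X(a, Q) = (-8 + Q)*(Q + a) (X(a, Q) = (Q + a)*(-8 + Q) = (-8 + Q)*(Q + a))
X(Z, v) - 316*13 = ((-11/7)**2 - 8*(-11/7) - 8*1 - 11/7*1) - 316*13 = (121/49 + 88/7 - 8 - 11/7) - 4108 = 268/49 - 4108 = -201024/49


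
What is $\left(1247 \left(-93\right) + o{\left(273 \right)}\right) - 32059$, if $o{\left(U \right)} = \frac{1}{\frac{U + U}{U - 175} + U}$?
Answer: $- \frac{288658493}{1950} \approx -1.4803 \cdot 10^{5}$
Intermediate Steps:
$o{\left(U \right)} = \frac{1}{U + \frac{2 U}{-175 + U}}$ ($o{\left(U \right)} = \frac{1}{\frac{2 U}{-175 + U} + U} = \frac{1}{U + \frac{2 U}{-175 + U}}$)
$\left(1247 \left(-93\right) + o{\left(273 \right)}\right) - 32059 = \left(1247 \left(-93\right) + \frac{-175 + 273}{273 \left(-173 + 273\right)}\right) - 32059 = \left(-115971 + \frac{1}{273} \cdot \frac{1}{100} \cdot 98\right) - 32059 = \left(-115971 + \frac{7}{1950}\right) - 32059 = - \frac{226143443}{1950} - 32059 = - \frac{288658493}{1950}$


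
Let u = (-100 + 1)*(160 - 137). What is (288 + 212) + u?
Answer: -1777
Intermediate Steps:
u = -2277 (u = -99*23 = -2277)
(288 + 212) + u = (288 + 212) - 2277 = 500 - 2277 = -1777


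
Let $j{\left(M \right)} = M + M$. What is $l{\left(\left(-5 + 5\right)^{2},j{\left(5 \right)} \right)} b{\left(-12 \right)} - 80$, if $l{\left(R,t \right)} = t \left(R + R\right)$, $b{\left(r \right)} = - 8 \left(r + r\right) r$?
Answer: $-80$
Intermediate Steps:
$j{\left(M \right)} = 2 M$
$b{\left(r \right)} = - 16 r^{2}$ ($b{\left(r \right)} = - 8 \cdot 2 r r = - 16 r r = - 16 r^{2}$)
$l{\left(R,t \right)} = 2 R t$ ($l{\left(R,t \right)} = t 2 R = 2 R t$)
$l{\left(\left(-5 + 5\right)^{2},j{\left(5 \right)} \right)} b{\left(-12 \right)} - 80 = 2 \left(-5 + 5\right)^{2} \cdot 2 \cdot 5 \left(- 16 \left(-12\right)^{2}\right) - 80 = 2 \cdot 0^{2} \cdot 10 \left(\left(-16\right) 144\right) - 80 = 2 \cdot 0 \cdot 10 \left(-2304\right) - 80 = 0 \left(-2304\right) - 80 = 0 - 80 = -80$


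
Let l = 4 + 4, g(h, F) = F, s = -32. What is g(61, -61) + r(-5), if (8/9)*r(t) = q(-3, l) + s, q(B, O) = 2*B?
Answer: -415/4 ≈ -103.75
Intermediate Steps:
l = 8
r(t) = -171/4 (r(t) = 9*(2*(-3) - 32)/8 = 9*(-6 - 32)/8 = (9/8)*(-38) = -171/4)
g(61, -61) + r(-5) = -61 - 171/4 = -415/4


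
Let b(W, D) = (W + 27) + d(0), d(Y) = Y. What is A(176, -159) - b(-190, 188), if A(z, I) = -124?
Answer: 39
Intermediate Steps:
b(W, D) = 27 + W (b(W, D) = (W + 27) + 0 = (27 + W) + 0 = 27 + W)
A(176, -159) - b(-190, 188) = -124 - (27 - 190) = -124 - 1*(-163) = -124 + 163 = 39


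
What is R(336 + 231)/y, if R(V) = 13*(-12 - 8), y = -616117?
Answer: 260/616117 ≈ 0.00042200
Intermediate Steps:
R(V) = -260 (R(V) = 13*(-20) = -260)
R(336 + 231)/y = -260/(-616117) = -260*(-1/616117) = 260/616117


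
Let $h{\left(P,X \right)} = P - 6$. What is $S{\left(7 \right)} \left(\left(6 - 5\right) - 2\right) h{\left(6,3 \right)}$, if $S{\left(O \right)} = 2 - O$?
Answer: $0$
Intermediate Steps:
$h{\left(P,X \right)} = -6 + P$
$S{\left(7 \right)} \left(\left(6 - 5\right) - 2\right) h{\left(6,3 \right)} = \left(2 - 7\right) \left(\left(6 - 5\right) - 2\right) \left(-6 + 6\right) = \left(2 - 7\right) \left(1 - 2\right) 0 = \left(-5\right) \left(-1\right) 0 = 5 \cdot 0 = 0$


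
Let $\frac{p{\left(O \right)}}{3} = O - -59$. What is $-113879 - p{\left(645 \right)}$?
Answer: $-115991$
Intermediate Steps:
$p{\left(O \right)} = 177 + 3 O$ ($p{\left(O \right)} = 3 \left(O - -59\right) = 3 \left(O + 59\right) = 3 \left(59 + O\right) = 177 + 3 O$)
$-113879 - p{\left(645 \right)} = -113879 - \left(177 + 3 \cdot 645\right) = -113879 - \left(177 + 1935\right) = -113879 - 2112 = -115991$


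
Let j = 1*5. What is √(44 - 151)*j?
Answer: 5*I*√107 ≈ 51.72*I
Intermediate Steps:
j = 5
√(44 - 151)*j = √(44 - 151)*5 = √(-107)*5 = (I*√107)*5 = 5*I*√107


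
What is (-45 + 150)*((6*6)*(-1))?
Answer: -3780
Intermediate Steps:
(-45 + 150)*((6*6)*(-1)) = 105*(36*(-1)) = 105*(-36) = -3780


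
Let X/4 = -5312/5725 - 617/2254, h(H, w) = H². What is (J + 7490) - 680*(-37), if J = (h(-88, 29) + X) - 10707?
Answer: 191511739379/6452075 ≈ 29682.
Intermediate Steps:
X = -31011146/6452075 (X = 4*(-5312/5725 - 617/2254) = 4*(-15505573/12904150) = -31011146/6452075 ≈ -4.8064)
J = -19148509371/6452075 (J = ((-88)² - 31011146/6452075) - 10707 = (7744 - 31011146/6452075) - 10707 = 49933857654/6452075 - 10707 = -19148509371/6452075 ≈ -2967.8)
(J + 7490) - 680*(-37) = (-19148509371/6452075 + 7490) - 680*(-37) = 29177532379/6452075 + 25160 = 191511739379/6452075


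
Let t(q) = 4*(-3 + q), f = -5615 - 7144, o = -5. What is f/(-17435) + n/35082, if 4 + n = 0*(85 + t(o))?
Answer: 223770749/305827335 ≈ 0.73169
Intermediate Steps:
f = -12759
t(q) = -12 + 4*q
n = -4 (n = -4 + 0*(85 + (-12 + 4*(-5))) = -4 + 0*(85 + (-12 - 20)) = -4 + 0*(85 - 32) = -4 + 0*53 = -4 + 0 = -4)
f/(-17435) + n/35082 = -12759/(-17435) - 4/35082 = -12759*(-1/17435) - 4*1/35082 = 12759/17435 - 2/17541 = 223770749/305827335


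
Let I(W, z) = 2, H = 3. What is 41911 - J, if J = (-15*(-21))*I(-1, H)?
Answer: 41281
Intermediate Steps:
J = 630 (J = -15*(-21)*2 = 315*2 = 630)
41911 - J = 41911 - 1*630 = 41911 - 630 = 41281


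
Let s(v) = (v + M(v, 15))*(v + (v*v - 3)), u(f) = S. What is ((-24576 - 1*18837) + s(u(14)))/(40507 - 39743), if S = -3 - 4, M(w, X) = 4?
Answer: -21765/382 ≈ -56.976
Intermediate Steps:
S = -7
u(f) = -7
s(v) = (4 + v)*(-3 + v + v²) (s(v) = (v + 4)*(v + (v*v - 3)) = (4 + v)*(v + (v² - 3)) = (4 + v)*(v + (-3 + v²)) = (4 + v)*(-3 + v + v²))
((-24576 - 1*18837) + s(u(14)))/(40507 - 39743) = ((-24576 - 1*18837) + (-12 - 7 + (-7)³ + 5*(-7)²))/(40507 - 39743) = ((-24576 - 18837) + (-12 - 7 - 343 + 5*49))/764 = (-43413 + (-12 - 7 - 343 + 245))*(1/764) = (-43413 - 117)*(1/764) = -43530*1/764 = -21765/382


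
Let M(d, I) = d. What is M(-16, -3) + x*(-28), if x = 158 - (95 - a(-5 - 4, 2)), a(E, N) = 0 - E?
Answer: -2032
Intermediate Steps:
a(E, N) = -E
x = 72 (x = 158 - (95 - (-1)*(-5 - 4)) = 158 - (95 - (-1)*(-9)) = 158 - (95 - 1*9) = 158 - (95 - 9) = 158 - 1*86 = 158 - 86 = 72)
M(-16, -3) + x*(-28) = -16 + 72*(-28) = -16 - 2016 = -2032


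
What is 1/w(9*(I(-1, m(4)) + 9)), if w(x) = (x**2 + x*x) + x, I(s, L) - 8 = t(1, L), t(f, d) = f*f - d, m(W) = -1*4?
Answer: 1/78606 ≈ 1.2722e-5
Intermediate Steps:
m(W) = -4
t(f, d) = f**2 - d
I(s, L) = 9 - L (I(s, L) = 8 + (1**2 - L) = 8 + (1 - L) = 9 - L)
w(x) = x + 2*x**2 (w(x) = (x**2 + x**2) + x = 2*x**2 + x = x + 2*x**2)
1/w(9*(I(-1, m(4)) + 9)) = 1/((9*((9 - 1*(-4)) + 9))*(1 + 2*(9*((9 - 1*(-4)) + 9)))) = 1/((9*((9 + 4) + 9))*(1 + 2*(9*((9 + 4) + 9)))) = 1/((9*(13 + 9))*(1 + 2*(9*(13 + 9)))) = 1/((9*22)*(1 + 2*(9*22))) = 1/(198*(1 + 2*198)) = 1/(198*(1 + 396)) = 1/(198*397) = 1/78606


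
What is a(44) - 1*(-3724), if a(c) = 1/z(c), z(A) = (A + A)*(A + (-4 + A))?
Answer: 27527809/7392 ≈ 3724.0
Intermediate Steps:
z(A) = 2*A*(-4 + 2*A) (z(A) = (2*A)*(-4 + 2*A) = 2*A*(-4 + 2*A))
a(c) = 1/(4*c*(-2 + c))
a(44) - 1*(-3724) = (¼)/(44*(-2 + 44)) - 1*(-3724) = (¼)*(1/44)/42 + 3724 = (¼)*(1/44)*(1/42) + 3724 = 1/7392 + 3724 = 27527809/7392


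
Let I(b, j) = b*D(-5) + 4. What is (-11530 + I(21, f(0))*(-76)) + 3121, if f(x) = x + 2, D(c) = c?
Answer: -733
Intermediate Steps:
f(x) = 2 + x
I(b, j) = 4 - 5*b (I(b, j) = b*(-5) + 4 = -5*b + 4 = 4 - 5*b)
(-11530 + I(21, f(0))*(-76)) + 3121 = (-11530 + (4 - 5*21)*(-76)) + 3121 = (-11530 + (4 - 105)*(-76)) + 3121 = (-11530 - 101*(-76)) + 3121 = (-11530 + 7676) + 3121 = -3854 + 3121 = -733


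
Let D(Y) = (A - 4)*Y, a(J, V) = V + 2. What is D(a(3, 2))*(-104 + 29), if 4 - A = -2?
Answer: -600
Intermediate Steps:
a(J, V) = 2 + V
A = 6 (A = 4 - 1*(-2) = 4 + 2 = 6)
D(Y) = 2*Y (D(Y) = (6 - 4)*Y = 2*Y)
D(a(3, 2))*(-104 + 29) = (2*(2 + 2))*(-104 + 29) = (2*4)*(-75) = 8*(-75) = -600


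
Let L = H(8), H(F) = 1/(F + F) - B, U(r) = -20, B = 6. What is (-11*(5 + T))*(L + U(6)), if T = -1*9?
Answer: -4565/4 ≈ -1141.3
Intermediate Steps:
T = -9
H(F) = -6 + 1/(2*F) (H(F) = 1/(F + F) - 1*6 = 1/(2*F) - 6 = -6 + 1/(2*F))
L = -95/16 (L = -6 + (1/2)/8 = -6 + (1/2)*(1/8) = -6 + 1/16 = -95/16 ≈ -5.9375)
(-11*(5 + T))*(L + U(6)) = (-11*(5 - 9))*(-95/16 - 20) = -11*(-4)*(-415/16) = 44*(-415/16) = -4565/4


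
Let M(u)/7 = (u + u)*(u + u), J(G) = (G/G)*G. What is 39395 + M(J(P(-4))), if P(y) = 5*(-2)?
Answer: 42195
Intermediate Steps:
P(y) = -10
J(G) = G (J(G) = 1*G = G)
M(u) = 28*u² (M(u) = 7*((u + u)*(u + u)) = 7*((2*u)*(2*u)) = 7*(4*u²) = 28*u²)
39395 + M(J(P(-4))) = 39395 + 28*(-10)² = 39395 + 28*100 = 39395 + 2800 = 42195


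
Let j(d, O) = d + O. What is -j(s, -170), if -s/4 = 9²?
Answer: 494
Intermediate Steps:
s = -324 (s = -4*9² = -4*81 = -324)
j(d, O) = O + d
-j(s, -170) = -(-170 - 324) = -1*(-494) = 494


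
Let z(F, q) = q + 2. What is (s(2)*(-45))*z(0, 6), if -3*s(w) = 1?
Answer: 120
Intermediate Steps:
z(F, q) = 2 + q
s(w) = -⅓ (s(w) = -⅓*1 = -⅓)
(s(2)*(-45))*z(0, 6) = (-⅓*(-45))*(2 + 6) = 15*8 = 120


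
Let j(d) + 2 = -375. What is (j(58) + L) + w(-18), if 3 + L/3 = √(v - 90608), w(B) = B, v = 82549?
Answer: -404 + 3*I*√8059 ≈ -404.0 + 269.32*I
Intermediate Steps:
j(d) = -377 (j(d) = -2 - 375 = -377)
L = -9 + 3*I*√8059 (L = -9 + 3*√(82549 - 90608) = -9 + 3*√(-8059) = -9 + 3*(I*√8059) = -9 + 3*I*√8059 ≈ -9.0 + 269.32*I)
(j(58) + L) + w(-18) = (-377 + (-9 + 3*I*√8059)) - 18 = (-386 + 3*I*√8059) - 18 = -404 + 3*I*√8059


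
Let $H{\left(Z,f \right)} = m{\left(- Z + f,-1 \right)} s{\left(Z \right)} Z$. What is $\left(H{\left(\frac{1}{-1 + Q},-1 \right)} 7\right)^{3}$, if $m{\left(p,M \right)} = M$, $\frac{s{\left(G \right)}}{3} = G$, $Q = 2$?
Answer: $-9261$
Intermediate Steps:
$s{\left(G \right)} = 3 G$
$H{\left(Z,f \right)} = - 3 Z^{2}$ ($H{\left(Z,f \right)} = - 3 Z Z = - 3 Z^{2}$)
$\left(H{\left(\frac{1}{-1 + Q},-1 \right)} 7\right)^{3} = \left(- 3 \left(\frac{1}{-1 + 2}\right)^{2} \cdot 7\right)^{3} = \left(- 3 \left(1^{-1}\right)^{2} \cdot 7\right)^{3} = \left(- 3 \cdot 1^{2} \cdot 7\right)^{3} = \left(\left(-3\right) 1 \cdot 7\right)^{3} = \left(\left(-3\right) 7\right)^{3} = \left(-21\right)^{3} = -9261$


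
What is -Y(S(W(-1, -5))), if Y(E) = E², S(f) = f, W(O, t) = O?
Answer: -1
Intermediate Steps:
-Y(S(W(-1, -5))) = -1*(-1)² = -1*1 = -1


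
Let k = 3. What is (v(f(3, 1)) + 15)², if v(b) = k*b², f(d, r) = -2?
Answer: 729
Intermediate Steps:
v(b) = 3*b²
(v(f(3, 1)) + 15)² = (3*(-2)² + 15)² = (3*4 + 15)² = (12 + 15)² = 27² = 729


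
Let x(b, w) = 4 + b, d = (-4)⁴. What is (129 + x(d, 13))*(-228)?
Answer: -88692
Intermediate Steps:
d = 256
(129 + x(d, 13))*(-228) = (129 + (4 + 256))*(-228) = (129 + 260)*(-228) = 389*(-228) = -88692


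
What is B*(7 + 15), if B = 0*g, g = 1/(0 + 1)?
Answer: 0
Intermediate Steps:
g = 1 (g = 1/1 = 1)
B = 0 (B = 0*1 = 0)
B*(7 + 15) = 0*(7 + 15) = 0*22 = 0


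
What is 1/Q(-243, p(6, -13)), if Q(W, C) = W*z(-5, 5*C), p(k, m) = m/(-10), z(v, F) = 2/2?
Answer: -1/243 ≈ -0.0041152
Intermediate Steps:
z(v, F) = 1 (z(v, F) = 2*(1/2) = 1)
p(k, m) = -m/10 (p(k, m) = m*(-1/10) = -m/10)
Q(W, C) = W (Q(W, C) = W*1 = W)
1/Q(-243, p(6, -13)) = 1/(-243) = -1/243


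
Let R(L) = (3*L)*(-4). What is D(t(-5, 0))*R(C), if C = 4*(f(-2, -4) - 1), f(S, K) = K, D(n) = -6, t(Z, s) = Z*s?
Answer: -1440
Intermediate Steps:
C = -20 (C = 4*(-4 - 1) = 4*(-5) = -20)
R(L) = -12*L
D(t(-5, 0))*R(C) = -(-72)*(-20) = -6*240 = -1440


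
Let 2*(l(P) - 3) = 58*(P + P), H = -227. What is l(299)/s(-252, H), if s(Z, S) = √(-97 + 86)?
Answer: -17345*I*√11/11 ≈ -5229.7*I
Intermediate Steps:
s(Z, S) = I*√11 (s(Z, S) = √(-11) = I*√11)
l(P) = 3 + 58*P (l(P) = 3 + (58*(P + P))/2 = 3 + (58*(2*P))/2 = 3 + (116*P)/2 = 3 + 58*P)
l(299)/s(-252, H) = (3 + 58*299)/((I*√11)) = (3 + 17342)*(-I*√11/11) = 17345*(-I*√11/11) = -17345*I*√11/11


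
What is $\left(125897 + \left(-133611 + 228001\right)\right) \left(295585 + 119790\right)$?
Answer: $91501712625$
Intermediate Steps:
$\left(125897 + \left(-133611 + 228001\right)\right) \left(295585 + 119790\right) = \left(125897 + 94390\right) 415375 = 220287 \cdot 415375 = 91501712625$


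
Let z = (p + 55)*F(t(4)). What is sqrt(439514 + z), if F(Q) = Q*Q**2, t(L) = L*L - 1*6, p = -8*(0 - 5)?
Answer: sqrt(534514) ≈ 731.10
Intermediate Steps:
p = 40 (p = -8*(-5) = 40)
t(L) = -6 + L**2 (t(L) = L**2 - 6 = -6 + L**2)
F(Q) = Q**3
z = 95000 (z = (40 + 55)*(-6 + 4**2)**3 = 95*(-6 + 16)**3 = 95*10**3 = 95*1000 = 95000)
sqrt(439514 + z) = sqrt(439514 + 95000) = sqrt(534514)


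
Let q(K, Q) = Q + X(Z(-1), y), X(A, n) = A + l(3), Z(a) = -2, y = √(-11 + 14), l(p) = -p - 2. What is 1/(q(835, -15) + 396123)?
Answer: 1/396101 ≈ 2.5246e-6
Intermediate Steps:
l(p) = -2 - p
y = √3 ≈ 1.7320
X(A, n) = -5 + A (X(A, n) = A + (-2 - 1*3) = A + (-2 - 3) = A - 5 = -5 + A)
q(K, Q) = -7 + Q (q(K, Q) = Q + (-5 - 2) = Q - 7 = -7 + Q)
1/(q(835, -15) + 396123) = 1/((-7 - 15) + 396123) = 1/(-22 + 396123) = 1/396101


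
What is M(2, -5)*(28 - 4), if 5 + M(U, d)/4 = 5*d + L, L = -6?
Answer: -3456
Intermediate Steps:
M(U, d) = -44 + 20*d (M(U, d) = -20 + 4*(5*d - 6) = -20 + 4*(-6 + 5*d) = -20 + (-24 + 20*d) = -44 + 20*d)
M(2, -5)*(28 - 4) = (-44 + 20*(-5))*(28 - 4) = (-44 - 100)*24 = -144*24 = -3456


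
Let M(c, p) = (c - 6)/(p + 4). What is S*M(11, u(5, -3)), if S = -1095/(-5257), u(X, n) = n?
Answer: 5475/5257 ≈ 1.0415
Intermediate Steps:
M(c, p) = (-6 + c)/(4 + p)
S = 1095/5257 (S = -1095*(-1/5257) = 1095/5257 ≈ 0.20829)
S*M(11, u(5, -3)) = 1095*((-6 + 11)/(4 - 3))/5257 = 1095*(5/1)/5257 = 1095*(1*5)/5257 = (1095/5257)*5 = 5475/5257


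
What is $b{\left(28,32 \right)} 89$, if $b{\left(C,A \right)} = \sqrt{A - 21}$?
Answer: $89 \sqrt{11} \approx 295.18$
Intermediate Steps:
$b{\left(C,A \right)} = \sqrt{-21 + A}$
$b{\left(28,32 \right)} 89 = \sqrt{-21 + 32} \cdot 89 = \sqrt{11} \cdot 89 = 89 \sqrt{11}$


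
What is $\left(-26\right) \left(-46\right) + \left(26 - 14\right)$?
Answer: $1208$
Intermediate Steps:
$\left(-26\right) \left(-46\right) + \left(26 - 14\right) = 1196 + \left(26 - 14\right) = 1196 + 12 = 1208$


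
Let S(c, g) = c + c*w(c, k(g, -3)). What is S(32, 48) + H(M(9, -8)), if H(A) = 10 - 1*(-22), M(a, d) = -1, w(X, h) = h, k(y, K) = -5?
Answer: -96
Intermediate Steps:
H(A) = 32 (H(A) = 10 + 22 = 32)
S(c, g) = -4*c (S(c, g) = c + c*(-5) = c - 5*c = -4*c)
S(32, 48) + H(M(9, -8)) = -4*32 + 32 = -128 + 32 = -96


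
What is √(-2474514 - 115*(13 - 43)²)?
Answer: 3*I*√286446 ≈ 1605.6*I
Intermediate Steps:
√(-2474514 - 115*(13 - 43)²) = √(-2474514 - 115*(-30)²) = √(-2474514 - 115*900) = √(-2474514 - 103500) = √(-2578014) = 3*I*√286446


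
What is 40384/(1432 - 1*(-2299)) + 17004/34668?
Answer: 121956203/10778859 ≈ 11.314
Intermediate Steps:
40384/(1432 - 1*(-2299)) + 17004/34668 = 40384/(1432 + 2299) + 17004*(1/34668) = 40384/3731 + 1417/2889 = 121956203/10778859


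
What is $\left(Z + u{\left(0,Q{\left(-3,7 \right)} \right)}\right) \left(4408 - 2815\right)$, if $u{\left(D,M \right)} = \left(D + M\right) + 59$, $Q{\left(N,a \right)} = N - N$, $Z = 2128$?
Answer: $3483891$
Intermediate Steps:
$Q{\left(N,a \right)} = 0$
$u{\left(D,M \right)} = 59 + D + M$
$\left(Z + u{\left(0,Q{\left(-3,7 \right)} \right)}\right) \left(4408 - 2815\right) = \left(2128 + \left(59 + 0 + 0\right)\right) \left(4408 - 2815\right) = \left(2128 + 59\right) 1593 = 2187 \cdot 1593 = 3483891$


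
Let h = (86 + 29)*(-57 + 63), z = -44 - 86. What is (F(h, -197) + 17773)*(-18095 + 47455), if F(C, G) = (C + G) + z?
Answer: 532472960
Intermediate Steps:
z = -130
h = 690 (h = 115*6 = 690)
F(C, G) = -130 + C + G (F(C, G) = (C + G) - 130 = -130 + C + G)
(F(h, -197) + 17773)*(-18095 + 47455) = ((-130 + 690 - 197) + 17773)*(-18095 + 47455) = (363 + 17773)*29360 = 18136*29360 = 532472960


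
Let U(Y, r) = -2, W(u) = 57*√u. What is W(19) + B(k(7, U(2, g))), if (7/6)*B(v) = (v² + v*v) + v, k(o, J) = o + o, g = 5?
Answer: 348 + 57*√19 ≈ 596.46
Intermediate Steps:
k(o, J) = 2*o
B(v) = 6*v/7 + 12*v²/7 (B(v) = 6*((v² + v*v) + v)/7 = 6*((v² + v²) + v)/7 = 6*(2*v² + v)/7 = 6*(v + 2*v²)/7 = 6*v/7 + 12*v²/7)
W(19) + B(k(7, U(2, g))) = 57*√19 + 6*(2*7)*(1 + 2*(2*7))/7 = 57*√19 + (6/7)*14*(1 + 2*14) = 57*√19 + (6/7)*14*(1 + 28) = 57*√19 + (6/7)*14*29 = 57*√19 + 348 = 348 + 57*√19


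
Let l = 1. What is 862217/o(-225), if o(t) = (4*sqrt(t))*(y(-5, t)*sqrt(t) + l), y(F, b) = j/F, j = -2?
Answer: -862217/370 - 862217*I/2220 ≈ -2330.3 - 388.39*I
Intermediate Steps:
y(F, b) = -2/F
o(t) = 4*sqrt(t)*(1 + 2*sqrt(t)/5) (o(t) = (4*sqrt(t))*((-2/(-5))*sqrt(t) + 1) = (4*sqrt(t))*((-2*(-1/5))*sqrt(t) + 1) = (4*sqrt(t))*(2*sqrt(t)/5 + 1) = (4*sqrt(t))*(1 + 2*sqrt(t)/5) = 4*sqrt(t)*(1 + 2*sqrt(t)/5))
862217/o(-225) = 862217/(4*sqrt(-225) + (8/5)*(-225)) = 862217/(4*(15*I) - 360) = 862217/(60*I - 360) = 862217/(-360 + 60*I) = 862217*((-360 - 60*I)/133200) = 862217*(-360 - 60*I)/133200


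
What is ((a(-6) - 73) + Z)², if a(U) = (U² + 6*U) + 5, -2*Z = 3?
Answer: 19321/4 ≈ 4830.3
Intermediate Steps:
Z = -3/2 (Z = -½*3 = -3/2 ≈ -1.5000)
a(U) = 5 + U² + 6*U
((a(-6) - 73) + Z)² = (((5 + (-6)² + 6*(-6)) - 73) - 3/2)² = (((5 + 36 - 36) - 73) - 3/2)² = ((5 - 73) - 3/2)² = (-68 - 3/2)² = (-139/2)² = 19321/4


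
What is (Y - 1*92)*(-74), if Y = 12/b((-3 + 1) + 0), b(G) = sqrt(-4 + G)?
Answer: 6808 + 148*I*sqrt(6) ≈ 6808.0 + 362.52*I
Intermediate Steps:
Y = -2*I*sqrt(6) (Y = 12/(sqrt(-4 + ((-3 + 1) + 0))) = 12/(sqrt(-4 + (-2 + 0))) = 12/(sqrt(-4 - 2)) = 12/(sqrt(-6)) = 12/((I*sqrt(6))) = 12*(-I*sqrt(6)/6) = -2*I*sqrt(6) ≈ -4.899*I)
(Y - 1*92)*(-74) = (-2*I*sqrt(6) - 1*92)*(-74) = (-2*I*sqrt(6) - 92)*(-74) = (-92 - 2*I*sqrt(6))*(-74) = 6808 + 148*I*sqrt(6)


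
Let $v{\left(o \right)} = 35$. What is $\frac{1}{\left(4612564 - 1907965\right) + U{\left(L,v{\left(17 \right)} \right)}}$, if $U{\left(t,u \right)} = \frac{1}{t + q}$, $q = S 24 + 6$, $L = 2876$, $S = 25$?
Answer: $\frac{3482}{9417413719} \approx 3.6974 \cdot 10^{-7}$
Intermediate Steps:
$q = 606$ ($q = 25 \cdot 24 + 6 = 600 + 6 = 606$)
$U{\left(t,u \right)} = \frac{1}{606 + t}$ ($U{\left(t,u \right)} = \frac{1}{t + 606} = \frac{1}{606 + t}$)
$\frac{1}{\left(4612564 - 1907965\right) + U{\left(L,v{\left(17 \right)} \right)}} = \frac{1}{\left(4612564 - 1907965\right) + \frac{1}{606 + 2876}} = \frac{1}{\left(4612564 - 1907965\right) + \frac{1}{3482}} = \frac{1}{2704599 + \frac{1}{3482}} = \frac{1}{\frac{9417413719}{3482}} = \frac{3482}{9417413719}$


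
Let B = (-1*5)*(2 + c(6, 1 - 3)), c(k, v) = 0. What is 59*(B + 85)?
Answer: 4425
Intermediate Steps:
B = -10 (B = (-1*5)*(2 + 0) = -5*2 = -10)
59*(B + 85) = 59*(-10 + 85) = 59*75 = 4425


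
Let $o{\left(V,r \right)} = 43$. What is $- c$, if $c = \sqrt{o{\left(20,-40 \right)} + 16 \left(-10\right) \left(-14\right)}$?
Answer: $- \sqrt{2283} \approx -47.781$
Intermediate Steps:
$c = \sqrt{2283}$ ($c = \sqrt{43 + 16 \left(-10\right) \left(-14\right)} = \sqrt{43 - -2240} = \sqrt{43 + 2240} = \sqrt{2283} \approx 47.781$)
$- c = - \sqrt{2283}$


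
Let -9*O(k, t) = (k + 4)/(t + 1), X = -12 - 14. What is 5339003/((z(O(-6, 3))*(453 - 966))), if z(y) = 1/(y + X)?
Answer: 2493314401/9234 ≈ 2.7001e+5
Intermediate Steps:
X = -26
O(k, t) = -(4 + k)/(9*(1 + t)) (O(k, t) = -(k + 4)/(9*(t + 1)) = -(4 + k)/(9*(1 + t)))
z(y) = 1/(-26 + y) (z(y) = 1/(y - 26) = 1/(-26 + y))
5339003/((z(O(-6, 3))*(453 - 966))) = 5339003/(((453 - 966)/(-26 + (-4 - 1*(-6))/(9*(1 + 3))))) = 5339003/((-513/(-26 + (⅑)*(-4 + 6)/4))) = 5339003/((-513/(-26 + (⅑)*(¼)*2))) = 5339003/((-513/(-26 + 1/18))) = 5339003/((-513/(-467/18))) = 5339003/((-18/467*(-513))) = 5339003/(9234/467) = 5339003*(467/9234) = 2493314401/9234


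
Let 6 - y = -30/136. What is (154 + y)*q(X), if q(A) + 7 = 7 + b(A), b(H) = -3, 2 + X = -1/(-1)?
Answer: -32685/68 ≈ -480.66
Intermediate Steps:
y = 423/68 (y = 6 - (-30)/136 = 6 - 1*(-15/68) = 6 + 15/68 = 423/68 ≈ 6.2206)
X = -1 (X = -2 - 1/(-1) = -2 - 1*(-1) = -2 + 1 = -1)
q(A) = -3 (q(A) = -7 + (7 - 3) = -7 + 4 = -3)
(154 + y)*q(X) = (154 + 423/68)*(-3) = (10895/68)*(-3) = -32685/68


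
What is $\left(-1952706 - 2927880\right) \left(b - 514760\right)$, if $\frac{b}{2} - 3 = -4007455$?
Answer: $41629758703104$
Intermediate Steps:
$b = -8014904$ ($b = 6 + 2 \left(-4007455\right) = 6 - 8014910 = -8014904$)
$\left(-1952706 - 2927880\right) \left(b - 514760\right) = \left(-1952706 - 2927880\right) \left(-8014904 - 514760\right) = \left(-4880586\right) \left(-8529664\right) = 41629758703104$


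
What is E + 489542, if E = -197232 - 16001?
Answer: 276309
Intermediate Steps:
E = -213233
E + 489542 = -213233 + 489542 = 276309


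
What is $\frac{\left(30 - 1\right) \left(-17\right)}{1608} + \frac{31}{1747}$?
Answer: $- \frac{811423}{2809176} \approx -0.28885$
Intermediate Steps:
$\frac{\left(30 - 1\right) \left(-17\right)}{1608} + \frac{31}{1747} = 29 \left(-17\right) \frac{1}{1608} + 31 \cdot \frac{1}{1747} = \left(-493\right) \frac{1}{1608} + \frac{31}{1747} = - \frac{493}{1608} + \frac{31}{1747} = - \frac{811423}{2809176}$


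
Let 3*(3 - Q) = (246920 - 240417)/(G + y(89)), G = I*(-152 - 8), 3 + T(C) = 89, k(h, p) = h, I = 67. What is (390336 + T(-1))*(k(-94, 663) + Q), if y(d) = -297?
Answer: -1171710300236/33051 ≈ -3.5452e+7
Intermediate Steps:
T(C) = 86 (T(C) = -3 + 89 = 86)
G = -10720 (G = 67*(-152 - 8) = 67*(-160) = -10720)
Q = 105656/33051 (Q = 3 - (246920 - 240417)/(3*(-10720 - 297)) = 3 - 6503/(3*(-11017)) = 3 - 6503*(-1)/(3*11017) = 3 - ⅓*(-6503/11017) = 3 + 6503/33051 = 105656/33051 ≈ 3.1968)
(390336 + T(-1))*(k(-94, 663) + Q) = (390336 + 86)*(-94 + 105656/33051) = 390422*(-3001138/33051) = -1171710300236/33051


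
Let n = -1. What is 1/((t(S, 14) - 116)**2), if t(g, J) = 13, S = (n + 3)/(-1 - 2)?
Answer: 1/10609 ≈ 9.4260e-5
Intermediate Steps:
S = -2/3 (S = (-1 + 3)/(-1 - 2) = 2/(-3) = 2*(-1/3) = -2/3 ≈ -0.66667)
1/((t(S, 14) - 116)**2) = 1/((13 - 116)**2) = 1/((-103)**2) = 1/10609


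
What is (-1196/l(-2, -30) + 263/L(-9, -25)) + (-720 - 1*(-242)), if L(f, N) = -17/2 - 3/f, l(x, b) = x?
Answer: 4302/49 ≈ 87.796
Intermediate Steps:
L(f, N) = -17/2 - 3/f (L(f, N) = -17*½ - 3/f = -17/2 - 3/f)
(-1196/l(-2, -30) + 263/L(-9, -25)) + (-720 - 1*(-242)) = (-1196/(-2) + 263/(-17/2 - 3/(-9))) + (-720 - 1*(-242)) = (-1196*(-½) + 263/(-17/2 - 3*(-⅑))) + (-720 + 242) = (598 + 263/(-17/2 + ⅓)) - 478 = (598 + 263/(-49/6)) - 478 = (598 + 263*(-6/49)) - 478 = (598 - 1578/49) - 478 = 27724/49 - 478 = 4302/49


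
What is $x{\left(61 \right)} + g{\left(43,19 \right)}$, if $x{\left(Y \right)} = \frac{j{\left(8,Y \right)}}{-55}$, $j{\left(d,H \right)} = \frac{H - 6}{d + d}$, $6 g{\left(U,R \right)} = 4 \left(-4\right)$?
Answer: $- \frac{131}{48} \approx -2.7292$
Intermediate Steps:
$g{\left(U,R \right)} = - \frac{8}{3}$ ($g{\left(U,R \right)} = \frac{4 \left(-4\right)}{6} = \frac{1}{6} \left(-16\right) = - \frac{8}{3}$)
$j{\left(d,H \right)} = \frac{-6 + H}{2 d}$
$x{\left(Y \right)} = \frac{3}{440} - \frac{Y}{880}$ ($x{\left(Y \right)} = \frac{\frac{1}{2} \cdot \frac{1}{8} \left(-6 + Y\right)}{-55} = \frac{1}{2} \cdot \frac{1}{8} \left(-6 + Y\right) \left(- \frac{1}{55}\right) = \left(- \frac{3}{8} + \frac{Y}{16}\right) \left(- \frac{1}{55}\right) = \frac{3}{440} - \frac{Y}{880}$)
$x{\left(61 \right)} + g{\left(43,19 \right)} = \left(\frac{3}{440} - \frac{61}{880}\right) - \frac{8}{3} = - \frac{1}{16} - \frac{8}{3} = - \frac{131}{48}$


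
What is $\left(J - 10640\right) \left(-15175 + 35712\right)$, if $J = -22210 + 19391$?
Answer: $-276407483$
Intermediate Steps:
$J = -2819$
$\left(J - 10640\right) \left(-15175 + 35712\right) = \left(-2819 - 10640\right) \left(-15175 + 35712\right) = \left(-13459\right) 20537 = -276407483$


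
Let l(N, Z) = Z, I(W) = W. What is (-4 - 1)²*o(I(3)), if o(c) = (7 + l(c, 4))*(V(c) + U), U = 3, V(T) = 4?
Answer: 1925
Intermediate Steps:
o(c) = 77 (o(c) = (7 + 4)*(4 + 3) = 11*7 = 77)
(-4 - 1)²*o(I(3)) = (-4 - 1)²*77 = (-5)²*77 = 25*77 = 1925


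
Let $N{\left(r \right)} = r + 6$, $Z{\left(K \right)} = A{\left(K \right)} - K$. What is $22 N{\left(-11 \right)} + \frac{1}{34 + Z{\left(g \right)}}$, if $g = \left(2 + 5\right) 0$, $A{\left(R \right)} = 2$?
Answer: $- \frac{3959}{36} \approx -109.97$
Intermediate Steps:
$g = 0$ ($g = 7 \cdot 0 = 0$)
$Z{\left(K \right)} = 2 - K$
$N{\left(r \right)} = 6 + r$
$22 N{\left(-11 \right)} + \frac{1}{34 + Z{\left(g \right)}} = 22 \left(6 - 11\right) + \frac{1}{34 + \left(2 - 0\right)} = 22 \left(-5\right) + \frac{1}{34 + \left(2 + 0\right)} = -110 + \frac{1}{34 + 2} = -110 + \frac{1}{36} = - \frac{3959}{36}$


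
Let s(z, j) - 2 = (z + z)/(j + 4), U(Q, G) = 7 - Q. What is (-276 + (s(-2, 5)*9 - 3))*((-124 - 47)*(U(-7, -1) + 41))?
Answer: 2492325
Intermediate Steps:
s(z, j) = 2 + 2*z/(4 + j) (s(z, j) = 2 + (z + z)/(j + 4) = 2 + (2*z)/(4 + j) = 2 + 2*z/(4 + j))
(-276 + (s(-2, 5)*9 - 3))*((-124 - 47)*(U(-7, -1) + 41)) = (-276 + ((2*(4 + 5 - 2)/(4 + 5))*9 - 3))*((-124 - 47)*((7 - 1*(-7)) + 41)) = (-276 + ((2*7/9)*9 - 3))*(-171*((7 + 7) + 41)) = (-276 + ((2*(⅑)*7)*9 - 3))*(-171*(14 + 41)) = (-276 + ((14/9)*9 - 3))*(-171*55) = (-276 + (14 - 3))*(-9405) = (-276 + 11)*(-9405) = -265*(-9405) = 2492325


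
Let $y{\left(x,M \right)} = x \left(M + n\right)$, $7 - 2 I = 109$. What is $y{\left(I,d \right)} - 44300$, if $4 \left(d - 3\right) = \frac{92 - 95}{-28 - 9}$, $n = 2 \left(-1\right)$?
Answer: $- \frac{6564101}{148} \approx -44352.0$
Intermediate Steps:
$n = -2$
$d = \frac{447}{148}$ ($d = 3 + \frac{\left(92 - 95\right) \frac{1}{-28 - 9}}{4} = 3 + \frac{\left(-3\right) \frac{1}{-37}}{4} = 3 + \frac{\left(-3\right) \left(- \frac{1}{37}\right)}{4} = 3 + \frac{1}{4} \cdot \frac{3}{37} = 3 + \frac{3}{148} = \frac{447}{148} \approx 3.0203$)
$I = -51$ ($I = \frac{7}{2} - \frac{109}{2} = -51$)
$y{\left(x,M \right)} = x \left(-2 + M\right)$ ($y{\left(x,M \right)} = x \left(M - 2\right) = x \left(-2 + M\right)$)
$y{\left(I,d \right)} - 44300 = - 51 \left(-2 + \frac{447}{148}\right) - 44300 = \left(-51\right) \frac{151}{148} - 44300 = - \frac{7701}{148} - 44300 = - \frac{6564101}{148}$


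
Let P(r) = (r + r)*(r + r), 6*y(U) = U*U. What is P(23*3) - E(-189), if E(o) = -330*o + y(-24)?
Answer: -43422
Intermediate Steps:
y(U) = U**2/6 (y(U) = (U*U)/6 = U**2/6)
E(o) = 96 - 330*o (E(o) = -330*o + (1/6)*(-24)**2 = -330*o + (1/6)*576 = -330*o + 96 = 96 - 330*o)
P(r) = 4*r**2 (P(r) = (2*r)*(2*r) = 4*r**2)
P(23*3) - E(-189) = 4*(23*3)**2 - (96 - 330*(-189)) = 4*69**2 - (96 + 62370) = 4*4761 - 1*62466 = 19044 - 62466 = -43422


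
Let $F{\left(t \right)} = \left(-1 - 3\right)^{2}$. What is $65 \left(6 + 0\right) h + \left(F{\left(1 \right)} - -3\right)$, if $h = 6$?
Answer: $2359$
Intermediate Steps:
$F{\left(t \right)} = 16$ ($F{\left(t \right)} = \left(-4\right)^{2} = 16$)
$65 \left(6 + 0\right) h + \left(F{\left(1 \right)} - -3\right) = 65 \left(6 + 0\right) 6 + \left(16 - -3\right) = 65 \cdot 6 \cdot 6 + \left(16 + 3\right) = 65 \cdot 36 + 19 = 2340 + 19 = 2359$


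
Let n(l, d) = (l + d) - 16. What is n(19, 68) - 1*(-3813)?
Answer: 3884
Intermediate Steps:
n(l, d) = -16 + d + l (n(l, d) = (d + l) - 16 = -16 + d + l)
n(19, 68) - 1*(-3813) = (-16 + 68 + 19) - 1*(-3813) = 71 + 3813 = 3884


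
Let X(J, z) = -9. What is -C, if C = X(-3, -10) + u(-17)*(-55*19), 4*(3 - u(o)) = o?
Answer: 30341/4 ≈ 7585.3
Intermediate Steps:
u(o) = 3 - o/4
C = -30341/4 (C = -9 + (3 - ¼*(-17))*(-55*19) = -9 + (3 + 17/4)*(-1045) = -9 + (29/4)*(-1045) = -9 - 30305/4 = -30341/4 ≈ -7585.3)
-C = -1*(-30341/4) = 30341/4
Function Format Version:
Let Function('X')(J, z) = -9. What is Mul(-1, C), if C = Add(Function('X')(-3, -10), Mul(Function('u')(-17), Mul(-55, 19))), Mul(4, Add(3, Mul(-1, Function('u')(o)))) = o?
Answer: Rational(30341, 4) ≈ 7585.3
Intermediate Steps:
Function('u')(o) = Add(3, Mul(Rational(-1, 4), o))
C = Rational(-30341, 4) (C = Add(-9, Mul(Add(3, Mul(Rational(-1, 4), -17)), Mul(-55, 19))) = Add(-9, Mul(Add(3, Rational(17, 4)), -1045)) = Add(-9, Mul(Rational(29, 4), -1045)) = Add(-9, Rational(-30305, 4)) = Rational(-30341, 4) ≈ -7585.3)
Mul(-1, C) = Mul(-1, Rational(-30341, 4)) = Rational(30341, 4)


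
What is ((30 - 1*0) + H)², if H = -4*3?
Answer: 324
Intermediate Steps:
H = -12
((30 - 1*0) + H)² = ((30 - 1*0) - 12)² = ((30 + 0) - 12)² = (30 - 12)² = 18² = 324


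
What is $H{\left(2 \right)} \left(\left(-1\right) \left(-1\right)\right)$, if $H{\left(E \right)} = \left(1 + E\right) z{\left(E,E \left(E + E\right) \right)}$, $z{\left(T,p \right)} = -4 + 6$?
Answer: $6$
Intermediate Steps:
$z{\left(T,p \right)} = 2$
$H{\left(E \right)} = 2 + 2 E$ ($H{\left(E \right)} = \left(1 + E\right) 2 = 2 + 2 E$)
$H{\left(2 \right)} \left(\left(-1\right) \left(-1\right)\right) = \left(2 + 2 \cdot 2\right) \left(\left(-1\right) \left(-1\right)\right) = \left(2 + 4\right) 1 = 6 \cdot 1 = 6$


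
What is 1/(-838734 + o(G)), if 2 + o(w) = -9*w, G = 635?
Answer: -1/844451 ≈ -1.1842e-6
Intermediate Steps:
o(w) = -2 - 9*w
1/(-838734 + o(G)) = 1/(-838734 + (-2 - 9*635)) = 1/(-838734 + (-2 - 5715)) = 1/(-838734 - 5717) = 1/(-844451) = -1/844451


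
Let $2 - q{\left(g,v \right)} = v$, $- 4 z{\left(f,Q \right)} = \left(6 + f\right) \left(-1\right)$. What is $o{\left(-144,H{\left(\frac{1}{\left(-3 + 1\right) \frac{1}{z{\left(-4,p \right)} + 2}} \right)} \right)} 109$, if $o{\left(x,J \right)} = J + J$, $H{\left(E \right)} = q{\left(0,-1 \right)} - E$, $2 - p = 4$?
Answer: $\frac{1853}{2} \approx 926.5$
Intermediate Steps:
$p = -2$ ($p = 2 - 4 = -2$)
$z{\left(f,Q \right)} = \frac{3}{2} + \frac{f}{4}$ ($z{\left(f,Q \right)} = - \frac{\left(6 + f\right) \left(-1\right)}{4} = - \frac{-6 - f}{4} = \frac{3}{2} + \frac{f}{4}$)
$q{\left(g,v \right)} = 2 - v$
$H{\left(E \right)} = 3 - E$ ($H{\left(E \right)} = \left(2 - -1\right) - E = \left(2 + 1\right) - E = 3 - E$)
$o{\left(x,J \right)} = 2 J$
$o{\left(-144,H{\left(\frac{1}{\left(-3 + 1\right) \frac{1}{z{\left(-4,p \right)} + 2}} \right)} \right)} 109 = 2 \left(3 - \frac{1}{\left(-3 + 1\right) \frac{1}{\left(\frac{3}{2} + \frac{1}{4} \left(-4\right)\right) + 2}}\right) 109 = 2 \left(3 - \frac{1}{\left(-2\right) \frac{1}{\left(\frac{3}{2} - 1\right) + 2}}\right) 109 = 2 \left(3 - \frac{1}{\left(-2\right) \frac{1}{\frac{1}{2} + 2}}\right) 109 = 2 \left(3 - \frac{1}{\left(-2\right) \frac{1}{\frac{5}{2}}}\right) 109 = 2 \left(3 - \frac{1}{\left(-2\right) \frac{2}{5}}\right) 109 = 2 \left(3 - \frac{1}{- \frac{4}{5}}\right) 109 = 2 \left(3 - - \frac{5}{4}\right) 109 = 2 \left(3 + \frac{5}{4}\right) 109 = 2 \cdot \frac{17}{4} \cdot 109 = \frac{17}{2} \cdot 109 = \frac{1853}{2}$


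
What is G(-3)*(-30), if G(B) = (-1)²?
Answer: -30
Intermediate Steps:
G(B) = 1
G(-3)*(-30) = 1*(-30) = -30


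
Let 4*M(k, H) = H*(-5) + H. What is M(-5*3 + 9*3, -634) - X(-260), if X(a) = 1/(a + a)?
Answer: 329681/520 ≈ 634.00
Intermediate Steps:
X(a) = 1/(2*a)
M(k, H) = -H (M(k, H) = (H*(-5) + H)/4 = (-5*H + H)/4 = (-4*H)/4 = -H)
M(-5*3 + 9*3, -634) - X(-260) = -1*(-634) - 1/(2*(-260)) = 634 - (-1)/(2*260) = 634 - 1*(-1/520) = 634 + 1/520 = 329681/520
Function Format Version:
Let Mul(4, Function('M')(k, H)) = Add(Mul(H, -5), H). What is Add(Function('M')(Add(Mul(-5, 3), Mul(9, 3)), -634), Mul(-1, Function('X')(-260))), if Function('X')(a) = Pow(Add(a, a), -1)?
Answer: Rational(329681, 520) ≈ 634.00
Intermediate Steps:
Function('X')(a) = Mul(Rational(1, 2), Pow(a, -1)) (Function('X')(a) = Pow(Mul(2, a), -1) = Mul(Rational(1, 2), Pow(a, -1)))
Function('M')(k, H) = Mul(-1, H) (Function('M')(k, H) = Mul(Rational(1, 4), Add(Mul(H, -5), H)) = Mul(Rational(1, 4), Add(Mul(-5, H), H)) = Mul(Rational(1, 4), Mul(-4, H)) = Mul(-1, H))
Add(Function('M')(Add(Mul(-5, 3), Mul(9, 3)), -634), Mul(-1, Function('X')(-260))) = Add(Mul(-1, -634), Mul(-1, Mul(Rational(1, 2), Pow(-260, -1)))) = Add(634, Mul(-1, Mul(Rational(1, 2), Rational(-1, 260)))) = Add(634, Mul(-1, Rational(-1, 520))) = Add(634, Rational(1, 520)) = Rational(329681, 520)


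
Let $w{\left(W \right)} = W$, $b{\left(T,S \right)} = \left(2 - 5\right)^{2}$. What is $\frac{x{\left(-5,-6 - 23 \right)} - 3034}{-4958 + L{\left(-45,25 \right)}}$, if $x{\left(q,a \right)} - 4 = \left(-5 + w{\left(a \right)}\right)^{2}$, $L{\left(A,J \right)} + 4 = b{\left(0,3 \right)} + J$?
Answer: $\frac{937}{2464} \approx 0.38028$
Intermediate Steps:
$b{\left(T,S \right)} = 9$ ($b{\left(T,S \right)} = \left(-3\right)^{2} = 9$)
$L{\left(A,J \right)} = 5 + J$ ($L{\left(A,J \right)} = -4 + \left(9 + J\right) = 5 + J$)
$x{\left(q,a \right)} = 4 + \left(-5 + a\right)^{2}$
$\frac{x{\left(-5,-6 - 23 \right)} - 3034}{-4958 + L{\left(-45,25 \right)}} = \frac{\left(4 + \left(-5 - 29\right)^{2}\right) - 3034}{-4958 + \left(5 + 25\right)} = \frac{\left(4 + \left(-5 - 29\right)^{2}\right) - 3034}{-4958 + 30} = \frac{\left(4 + \left(-34\right)^{2}\right) - 3034}{-4928} = \left(\left(4 + 1156\right) - 3034\right) \left(- \frac{1}{4928}\right) = \left(1160 - 3034\right) \left(- \frac{1}{4928}\right) = \left(-1874\right) \left(- \frac{1}{4928}\right) = \frac{937}{2464}$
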